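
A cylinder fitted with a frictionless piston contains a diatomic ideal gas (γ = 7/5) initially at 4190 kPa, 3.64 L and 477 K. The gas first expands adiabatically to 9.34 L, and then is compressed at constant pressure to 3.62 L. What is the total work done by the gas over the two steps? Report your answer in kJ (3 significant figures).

W_total ≈ 5.57 kJ

Step 1 (adiabatic): W = (P₁V₁ − P₂V₂)/(γ−1) = (15252 − 10462)/0.4 = 11974 J.
After step 1: P = 1120 kPa, V = 9.34 L, T = 327.2 K.
Step 2 (isobaric): W = PΔV = (1120 kPa)(3.62 − 9.34 L) = -6407 J.
W_total = 11974 − 6407 = 5567 J.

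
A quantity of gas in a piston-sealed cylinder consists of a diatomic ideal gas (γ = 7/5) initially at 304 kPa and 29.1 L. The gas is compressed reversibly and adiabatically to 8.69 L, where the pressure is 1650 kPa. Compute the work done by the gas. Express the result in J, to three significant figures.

Adiabatic: W = (P₁V₁ − P₂V₂)/(γ − 1) with γ = 7/5.
P₁V₁ = 8846 J, P₂V₂ = 14338 J.
W = (8846 − 14338) / 0.4 = -13730 J.

W ≈ -13700 J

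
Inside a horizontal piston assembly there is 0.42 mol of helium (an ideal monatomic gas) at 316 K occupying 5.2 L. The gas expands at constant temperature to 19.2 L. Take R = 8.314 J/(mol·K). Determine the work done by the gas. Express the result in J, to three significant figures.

Isothermal: W = nRT ln(V₂/V₁).
W = (0.42)(8.314)(316) × ln(19.2/5.2)
  = 1103 × 1.306
W_by_gas = 1441 J.

W ≈ 1440 J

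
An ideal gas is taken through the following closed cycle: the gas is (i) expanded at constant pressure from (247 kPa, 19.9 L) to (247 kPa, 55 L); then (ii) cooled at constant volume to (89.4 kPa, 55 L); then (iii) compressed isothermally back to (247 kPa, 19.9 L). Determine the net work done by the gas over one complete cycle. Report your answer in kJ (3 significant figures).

Leg (i): W = PΔV = (247)(55 − 19.9) = 8670 J.
Leg (ii): W = 0.
Leg (iii): W = PᵢVᵢ ln(V_f/Vᵢ) = (4917) ln(19.9/55) = -4999 J.
W_net = 8670 − 4999 = 3671 J.

W_net ≈ 3.67 kJ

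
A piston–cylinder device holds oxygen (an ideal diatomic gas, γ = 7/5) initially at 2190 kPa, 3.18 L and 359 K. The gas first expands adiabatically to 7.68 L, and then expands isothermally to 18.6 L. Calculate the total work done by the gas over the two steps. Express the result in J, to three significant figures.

Step 1 (adiabatic): W = (P₁V₁ − P₂V₂)/(γ−1) = (6964 − 4894)/0.4 = 5175 J.
After step 1: P = 637.3 kPa, V = 7.68 L, T = 252.3 K.
Step 2 (isothermal): W = P₁V₁ ln(V₂/V₁) = (4894) ln(18.6/7.68) = 4329 J.
W_total = 5175 + 4329 = 9504 J.

W_total ≈ 9500 J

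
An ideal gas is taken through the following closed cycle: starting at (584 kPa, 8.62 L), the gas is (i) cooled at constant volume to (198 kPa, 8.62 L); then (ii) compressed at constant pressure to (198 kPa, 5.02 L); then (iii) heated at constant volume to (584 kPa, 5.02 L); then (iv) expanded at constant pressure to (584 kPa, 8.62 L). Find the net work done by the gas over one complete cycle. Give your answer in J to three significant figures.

Constant-volume legs do no work.
W(ii) = (198)(5.02 − 8.62) = -712.8 J; W(iv) = (584)(8.62 − 5.02) = 2102 J.
W_net = -712.8 + 2102 = 1390 J (the clockwise enclosed area).

W_net ≈ 1390 J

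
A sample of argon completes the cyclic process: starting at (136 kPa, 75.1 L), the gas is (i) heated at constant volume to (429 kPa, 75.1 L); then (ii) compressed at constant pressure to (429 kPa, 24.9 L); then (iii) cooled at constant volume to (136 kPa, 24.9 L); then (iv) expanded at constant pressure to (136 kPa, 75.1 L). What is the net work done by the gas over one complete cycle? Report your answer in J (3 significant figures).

W_net ≈ -14700 J

Constant-volume legs do no work.
W(ii) = (429)(24.9 − 75.1) = -21536 J; W(iv) = (136)(75.1 − 24.9) = 6827 J.
W_net = -21536 + 6827 = -14709 J (the counter-clockwise enclosed area).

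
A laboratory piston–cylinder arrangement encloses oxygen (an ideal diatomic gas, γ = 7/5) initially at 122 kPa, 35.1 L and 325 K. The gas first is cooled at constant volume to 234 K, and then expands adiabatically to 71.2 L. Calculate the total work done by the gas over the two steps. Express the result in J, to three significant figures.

Step 1 (isochoric): W = 0 (constant volume).
After step 1: P = 87.84 kPa (V unchanged).
Step 2 (adiabatic): W = (P₁V₁ − P₂V₂)/(γ−1) = (3083 − 2323)/0.4 = 1899 J.
W_total = 0 + 1899 = 1899 J.

W_total ≈ 1900 J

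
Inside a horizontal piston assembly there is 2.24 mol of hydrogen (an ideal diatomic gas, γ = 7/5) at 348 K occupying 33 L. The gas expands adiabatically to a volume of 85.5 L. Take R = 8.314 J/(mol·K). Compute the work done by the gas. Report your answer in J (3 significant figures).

W ≈ 5130 J

Adiabatic: TV^(γ−1) = const with γ = 7/5.
T₂ = T₁ (V₁/V₂)^(γ−1) = 348 × (33/85.5)^0.4 = 348 × 0.6833 = 237.8 K.
W_by = nCᵥ(T₁ − T₂) = (2.24)(20.79)(348 − 237.8) = 5131 J.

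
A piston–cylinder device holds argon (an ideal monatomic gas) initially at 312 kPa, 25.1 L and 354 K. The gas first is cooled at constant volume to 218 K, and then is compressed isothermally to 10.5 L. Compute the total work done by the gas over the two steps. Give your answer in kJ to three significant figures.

Step 1 (isochoric): W = 0 (constant volume).
After step 1: P = 192.1 kPa (V unchanged).
Step 2 (isothermal): W = P₁V₁ ln(V₂/V₁) = (4823) ln(10.5/25.1) = -4203 J.
W_total = 0 − 4203 = -4203 J.

W_total ≈ -4.20 kJ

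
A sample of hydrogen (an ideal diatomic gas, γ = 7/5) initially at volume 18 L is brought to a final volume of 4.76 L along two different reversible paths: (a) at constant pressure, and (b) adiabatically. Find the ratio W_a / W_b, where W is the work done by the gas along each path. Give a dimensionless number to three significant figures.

W_a / W_b ≈ 0.419

Path (a) isobaric: W = P₁(V₂ − V₁) → W_a/(P₁V₁) = -0.7356.
Path (b) adiabatic: W = P₁V₁(1 − (V₁/V₂)^(γ−1))/(γ−1) → W_b/(P₁V₁) = -1.756.
W_a / W_b = -0.7356 / -1.756 = 0.4189.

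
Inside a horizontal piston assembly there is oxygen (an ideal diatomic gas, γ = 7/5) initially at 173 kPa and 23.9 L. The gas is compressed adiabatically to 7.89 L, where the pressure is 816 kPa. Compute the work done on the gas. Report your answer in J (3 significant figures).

Adiabatic: W = (P₁V₁ − P₂V₂)/(γ − 1) with γ = 7/5.
P₁V₁ = 4135 J, P₂V₂ = 6438 J.
W = (4135 − 6438) / 0.4 = -5759 J.
Work on gas = −W_by = 5759 J.

W ≈ 5760 J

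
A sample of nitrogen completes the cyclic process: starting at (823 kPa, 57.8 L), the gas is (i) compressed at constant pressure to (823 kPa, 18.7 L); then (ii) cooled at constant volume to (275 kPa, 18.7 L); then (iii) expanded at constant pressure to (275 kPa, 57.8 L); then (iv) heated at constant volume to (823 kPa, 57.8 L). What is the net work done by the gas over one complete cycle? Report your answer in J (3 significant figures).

Constant-volume legs do no work.
W(i) = (823)(18.7 − 57.8) = -32179 J; W(iii) = (275)(57.8 − 18.7) = 10752 J.
W_net = -32179 + 10752 = -21427 J (the counter-clockwise enclosed area).

W_net ≈ -21400 J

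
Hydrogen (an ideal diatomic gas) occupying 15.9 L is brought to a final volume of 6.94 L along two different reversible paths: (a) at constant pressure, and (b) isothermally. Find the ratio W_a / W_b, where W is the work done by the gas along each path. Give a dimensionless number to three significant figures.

Path (a) isobaric: W = P₁(V₂ − V₁) → W_a/(P₁V₁) = -0.5635.
Path (b) isothermal: W = P₁V₁ ln(V₂/V₁) → W_b/(P₁V₁) = -0.829.
W_a / W_b = -0.5635 / -0.829 = 0.6797.

W_a / W_b ≈ 0.680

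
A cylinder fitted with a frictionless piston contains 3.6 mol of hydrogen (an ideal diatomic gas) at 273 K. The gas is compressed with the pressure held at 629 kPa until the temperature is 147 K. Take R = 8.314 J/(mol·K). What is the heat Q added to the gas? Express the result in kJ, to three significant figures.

Q ≈ -13.2 kJ

Isobaric: W = nRΔT = (3.6)(8.314)(-126) = -3771 J.
ΔU = nCᵥΔT with Cᵥ = 5R/2: ΔU = (3.6)(20.79)(-126) = -9428 J.
Q = ΔU + W = -9428 − 3771 = -13199 J.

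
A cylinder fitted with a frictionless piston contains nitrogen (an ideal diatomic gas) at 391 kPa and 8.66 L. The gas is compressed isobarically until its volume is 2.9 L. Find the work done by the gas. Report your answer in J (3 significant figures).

Isobaric: W = P ΔV.
W = (391 kPa)(2.9 − 8.66 L) = (391)(-5.76) = -2252 J.

W ≈ -2250 J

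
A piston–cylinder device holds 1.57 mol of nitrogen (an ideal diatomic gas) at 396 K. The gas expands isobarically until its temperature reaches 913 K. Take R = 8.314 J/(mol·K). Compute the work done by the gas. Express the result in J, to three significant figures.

W ≈ 6750 J

Isobaric: W = P ΔV = nR ΔT.
W = (1.57)(8.314)(913 − 396) = 6748 J.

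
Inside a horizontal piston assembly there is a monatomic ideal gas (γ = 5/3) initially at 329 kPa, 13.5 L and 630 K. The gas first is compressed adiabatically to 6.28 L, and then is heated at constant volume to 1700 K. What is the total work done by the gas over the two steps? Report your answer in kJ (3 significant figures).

Step 1 (adiabatic): W = (P₁V₁ − P₂V₂)/(γ−1) = (4442 − 7398)/0.667 = -4435 J.
Step 2 (isochoric): W = 0 (constant volume).
W_total = -4435 + 0 = -4435 J.

W_total ≈ -4.43 kJ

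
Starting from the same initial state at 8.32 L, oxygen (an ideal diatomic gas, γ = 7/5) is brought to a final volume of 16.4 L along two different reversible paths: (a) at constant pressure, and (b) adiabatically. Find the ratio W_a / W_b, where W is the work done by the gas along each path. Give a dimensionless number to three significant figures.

Path (a) isobaric: W = P₁(V₂ − V₁) → W_a/(P₁V₁) = 0.9712.
Path (b) adiabatic: W = P₁V₁(1 − (V₁/V₂)^(γ−1))/(γ−1) → W_b/(P₁V₁) = 0.5943.
W_a / W_b = 0.9712 / 0.5943 = 1.634.

W_a / W_b ≈ 1.63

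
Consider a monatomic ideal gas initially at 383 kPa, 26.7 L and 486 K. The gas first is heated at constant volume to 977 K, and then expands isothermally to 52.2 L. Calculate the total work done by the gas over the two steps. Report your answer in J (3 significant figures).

Step 1 (isochoric): W = 0 (constant volume).
After step 1: P = 769.9 kPa (V unchanged).
Step 2 (isothermal): W = P₁V₁ ln(V₂/V₁) = (20557) ln(52.2/26.7) = 13782 J.
W_total = 0 + 13782 = 13782 J.

W_total ≈ 13800 J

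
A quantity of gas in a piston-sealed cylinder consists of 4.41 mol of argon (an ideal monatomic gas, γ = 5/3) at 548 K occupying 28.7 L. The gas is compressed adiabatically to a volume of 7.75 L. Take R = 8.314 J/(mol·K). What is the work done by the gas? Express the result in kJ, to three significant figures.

Adiabatic: TV^(γ−1) = const with γ = 5/3.
T₂ = T₁ (V₁/V₂)^(γ−1) = 548 × (28.7/7.75)^0.667 = 548 × 2.394 = 1312 K.
W_by = nCᵥ(T₁ − T₂) = (4.41)(12.47)(548 − 1312) = -42001 J.

W ≈ -42.0 kJ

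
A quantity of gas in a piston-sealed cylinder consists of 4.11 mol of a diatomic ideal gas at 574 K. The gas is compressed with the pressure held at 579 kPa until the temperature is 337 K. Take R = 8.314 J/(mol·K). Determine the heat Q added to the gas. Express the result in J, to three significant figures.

Isobaric: W = nRΔT = (4.11)(8.314)(-237) = -8098 J.
ΔU = nCᵥΔT with Cᵥ = 5R/2: ΔU = (4.11)(20.79)(-237) = -20246 J.
Q = ΔU + W = -20246 − 8098 = -28344 J.

Q ≈ -28300 J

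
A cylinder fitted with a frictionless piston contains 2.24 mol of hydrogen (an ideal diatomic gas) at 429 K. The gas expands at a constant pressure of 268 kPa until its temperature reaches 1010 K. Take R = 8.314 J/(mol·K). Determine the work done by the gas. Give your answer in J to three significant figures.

W ≈ 10800 J

Isobaric: W = P ΔV = nR ΔT.
W = (2.24)(8.314)(1010 − 429) = 10820 J.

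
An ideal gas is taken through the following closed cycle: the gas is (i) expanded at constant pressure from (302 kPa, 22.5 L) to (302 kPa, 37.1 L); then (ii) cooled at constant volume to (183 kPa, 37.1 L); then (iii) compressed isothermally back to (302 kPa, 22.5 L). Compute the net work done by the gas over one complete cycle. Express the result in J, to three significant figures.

W_net ≈ 1010 J

Leg (i): W = PΔV = (302)(37.1 − 22.5) = 4409 J.
Leg (ii): W = 0.
Leg (iii): W = PᵢVᵢ ln(V_f/Vᵢ) = (6789) ln(22.5/37.1) = -3395 J.
W_net = 4409 − 3395 = 1014 J.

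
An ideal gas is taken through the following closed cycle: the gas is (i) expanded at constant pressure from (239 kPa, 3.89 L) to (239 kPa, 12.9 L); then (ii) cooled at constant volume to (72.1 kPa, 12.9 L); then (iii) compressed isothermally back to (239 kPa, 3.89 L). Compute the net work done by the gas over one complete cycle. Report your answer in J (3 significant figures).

W_net ≈ 1040 J

Leg (i): W = PΔV = (239)(12.9 − 3.89) = 2153 J.
Leg (ii): W = 0.
Leg (iii): W = PᵢVᵢ ln(V_f/Vᵢ) = (930.1) ln(3.89/12.9) = -1115 J.
W_net = 2153 − 1115 = 1038 J.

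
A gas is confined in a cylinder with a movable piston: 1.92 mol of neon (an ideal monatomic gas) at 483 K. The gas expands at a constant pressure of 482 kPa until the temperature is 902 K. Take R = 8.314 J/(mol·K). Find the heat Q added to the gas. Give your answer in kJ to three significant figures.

Q ≈ 16.7 kJ

Isobaric: W = nRΔT = (1.92)(8.314)(419) = 6688 J.
ΔU = nCᵥΔT with Cᵥ = 3R/2: ΔU = (1.92)(12.47)(419) = 10033 J.
Q = ΔU + W = 10033 + 6688 = 16721 J.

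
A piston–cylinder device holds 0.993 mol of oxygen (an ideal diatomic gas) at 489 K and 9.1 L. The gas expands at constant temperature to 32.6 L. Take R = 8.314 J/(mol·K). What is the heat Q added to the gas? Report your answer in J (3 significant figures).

Isothermal ⇒ ΔU = 0, so Q = W = nRT ln(V₂/V₁).
Q = (0.993)(8.314)(489) ln(32.6/9.1) = 4037 × 1.276 = 5151 J.

Q ≈ 5150 J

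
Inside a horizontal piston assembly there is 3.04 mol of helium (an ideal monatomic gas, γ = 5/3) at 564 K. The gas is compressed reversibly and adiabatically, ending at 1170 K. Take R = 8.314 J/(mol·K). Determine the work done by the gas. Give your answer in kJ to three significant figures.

Adiabatic ⇒ Q = 0, so W_by = −ΔU = nCᵥ(T₁ − T₂).
Cᵥ = 3R/2 = 12.47 J/(mol·K).
W = (3.04)(12.47)(564 − 1170) = -22975 J.

W ≈ -23.0 kJ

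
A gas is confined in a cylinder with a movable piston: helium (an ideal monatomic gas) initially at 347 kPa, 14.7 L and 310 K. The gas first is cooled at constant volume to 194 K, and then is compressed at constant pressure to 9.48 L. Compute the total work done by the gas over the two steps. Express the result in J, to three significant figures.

W_total ≈ -1130 J

Step 1 (isochoric): W = 0 (constant volume).
After step 1: P = 217.2 kPa (V unchanged).
Step 2 (isobaric): W = PΔV = (217.2 kPa)(9.48 − 14.7 L) = -1134 J.
W_total = 0 − 1134 = -1134 J.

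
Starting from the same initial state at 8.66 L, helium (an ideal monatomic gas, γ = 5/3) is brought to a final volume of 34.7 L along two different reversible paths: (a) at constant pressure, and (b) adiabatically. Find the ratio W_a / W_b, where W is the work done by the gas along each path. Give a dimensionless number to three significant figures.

W_a / W_b ≈ 3.32

Path (a) isobaric: W = P₁(V₂ − V₁) → W_a/(P₁V₁) = 3.007.
Path (b) adiabatic: W = P₁V₁(1 − (V₁/V₂)^(γ−1))/(γ−1) → W_b/(P₁V₁) = 0.9054.
W_a / W_b = 3.007 / 0.9054 = 3.321.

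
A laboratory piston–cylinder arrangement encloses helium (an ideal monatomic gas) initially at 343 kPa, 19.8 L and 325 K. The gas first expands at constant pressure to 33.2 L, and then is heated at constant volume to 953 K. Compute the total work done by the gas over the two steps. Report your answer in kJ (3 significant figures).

Step 1 (isobaric): W = PΔV = (343 kPa)(33.2 − 19.8 L) = 4596 J.
Step 2 (isochoric): W = 0 (constant volume).
W_total = 4596 + 0 = 4596 J.

W_total ≈ 4.60 kJ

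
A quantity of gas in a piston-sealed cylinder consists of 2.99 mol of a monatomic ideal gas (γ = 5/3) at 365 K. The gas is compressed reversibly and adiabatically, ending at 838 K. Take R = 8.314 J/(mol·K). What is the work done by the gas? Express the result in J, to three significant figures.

Adiabatic ⇒ Q = 0, so W_by = −ΔU = nCᵥ(T₁ − T₂).
Cᵥ = 3R/2 = 12.47 J/(mol·K).
W = (2.99)(12.47)(365 − 838) = -17637 J.

W ≈ -17600 J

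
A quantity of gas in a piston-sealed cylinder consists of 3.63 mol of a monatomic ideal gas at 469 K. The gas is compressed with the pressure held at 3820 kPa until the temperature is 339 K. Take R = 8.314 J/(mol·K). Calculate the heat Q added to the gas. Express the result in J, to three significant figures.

Isobaric: W = nRΔT = (3.63)(8.314)(-130) = -3923 J.
ΔU = nCᵥΔT with Cᵥ = 3R/2: ΔU = (3.63)(12.47)(-130) = -5885 J.
Q = ΔU + W = -5885 − 3923 = -9808 J.

Q ≈ -9810 J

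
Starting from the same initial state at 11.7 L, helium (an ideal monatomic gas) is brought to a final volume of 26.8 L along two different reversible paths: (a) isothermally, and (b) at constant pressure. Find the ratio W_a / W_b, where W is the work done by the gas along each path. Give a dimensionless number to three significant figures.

Path (a) isothermal: W = P₁V₁ ln(V₂/V₁) → W_a/(P₁V₁) = 0.8288.
Path (b) isobaric: W = P₁(V₂ − V₁) → W_b/(P₁V₁) = 1.291.
W_a / W_b = 0.8288 / 1.291 = 0.6422.

W_a / W_b ≈ 0.642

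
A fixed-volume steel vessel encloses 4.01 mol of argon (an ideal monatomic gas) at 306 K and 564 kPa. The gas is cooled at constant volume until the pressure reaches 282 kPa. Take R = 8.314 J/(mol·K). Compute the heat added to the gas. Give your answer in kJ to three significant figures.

Q ≈ -7.65 kJ

Constant volume ⇒ W = 0, so Q = ΔU = nCᵥΔT with Cᵥ = 3R/2 = 12.47 J/(mol·K).
At constant V, T₂/T₁ = P₂/P₁ ⇒ ΔT = T₁(P₂/P₁ − 1) = 306·(282/564 − 1) = -153 K.
ΔU = (4.01)(12.47)(-153) = -7651 J.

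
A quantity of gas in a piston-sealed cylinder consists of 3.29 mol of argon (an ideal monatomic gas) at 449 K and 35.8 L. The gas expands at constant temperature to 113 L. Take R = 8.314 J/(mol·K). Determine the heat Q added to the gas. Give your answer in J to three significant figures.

Isothermal ⇒ ΔU = 0, so Q = W = nRT ln(V₂/V₁).
Q = (3.29)(8.314)(449) ln(113/35.8) = 12282 × 1.149 = 14117 J.

Q ≈ 14100 J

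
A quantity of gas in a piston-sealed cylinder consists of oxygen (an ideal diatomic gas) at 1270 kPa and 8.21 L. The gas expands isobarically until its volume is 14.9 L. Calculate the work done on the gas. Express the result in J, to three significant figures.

Isobaric: W = P ΔV.
W = (1270 kPa)(14.9 − 8.21 L) = (1270)(6.69) = 8496 J.
Work on gas = −W_by = -8496 J.

W ≈ -8500 J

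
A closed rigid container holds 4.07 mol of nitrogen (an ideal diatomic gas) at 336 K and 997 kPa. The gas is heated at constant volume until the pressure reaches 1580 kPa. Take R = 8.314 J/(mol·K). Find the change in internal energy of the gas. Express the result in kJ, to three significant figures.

ΔU ≈ 16.6 kJ

Constant volume ⇒ W = 0, so Q = ΔU = nCᵥΔT with Cᵥ = 5R/2 = 20.79 J/(mol·K).
At constant V, T₂/T₁ = P₂/P₁ ⇒ ΔT = T₁(P₂/P₁ − 1) = 336·(1580/997 − 1) = 196.5 K.
ΔU = (4.07)(20.79)(196.5) = 16621 J.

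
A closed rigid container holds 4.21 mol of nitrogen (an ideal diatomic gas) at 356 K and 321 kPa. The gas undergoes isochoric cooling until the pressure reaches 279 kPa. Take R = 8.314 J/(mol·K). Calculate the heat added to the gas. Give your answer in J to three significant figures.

Constant volume ⇒ W = 0, so Q = ΔU = nCᵥΔT with Cᵥ = 5R/2 = 20.79 J/(mol·K).
At constant V, T₂/T₁ = P₂/P₁ ⇒ ΔT = T₁(P₂/P₁ − 1) = 356·(279/321 − 1) = -46.58 K.
ΔU = (4.21)(20.79)(-46.58) = -4076 J.

Q ≈ -4080 J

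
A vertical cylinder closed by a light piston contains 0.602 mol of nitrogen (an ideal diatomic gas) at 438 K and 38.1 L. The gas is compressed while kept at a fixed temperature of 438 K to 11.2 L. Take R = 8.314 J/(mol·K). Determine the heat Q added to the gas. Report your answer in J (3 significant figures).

Isothermal ⇒ ΔU = 0, so Q = W = nRT ln(V₂/V₁).
Q = (0.602)(8.314)(438) ln(11.2/38.1) = 2192 × -1.224 = -2684 J.

Q ≈ -2680 J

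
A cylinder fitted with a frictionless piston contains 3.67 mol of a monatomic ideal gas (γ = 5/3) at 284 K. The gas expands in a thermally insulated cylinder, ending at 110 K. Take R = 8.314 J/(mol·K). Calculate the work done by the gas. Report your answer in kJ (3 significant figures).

W ≈ 7.96 kJ

Adiabatic ⇒ Q = 0, so W_by = −ΔU = nCᵥ(T₁ − T₂).
Cᵥ = 3R/2 = 12.47 J/(mol·K).
W = (3.67)(12.47)(284 − 110) = 7964 J.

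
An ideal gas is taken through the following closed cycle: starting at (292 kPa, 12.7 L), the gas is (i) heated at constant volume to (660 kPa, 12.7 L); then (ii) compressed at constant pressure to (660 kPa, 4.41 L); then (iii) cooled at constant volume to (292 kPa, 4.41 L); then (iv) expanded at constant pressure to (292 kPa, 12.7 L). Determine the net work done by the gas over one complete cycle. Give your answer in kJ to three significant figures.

Constant-volume legs do no work.
W(ii) = (660)(4.41 − 12.7) = -5471 J; W(iv) = (292)(12.7 − 4.41) = 2421 J.
W_net = -5471 + 2421 = -3051 J (the counter-clockwise enclosed area).

W_net ≈ -3.05 kJ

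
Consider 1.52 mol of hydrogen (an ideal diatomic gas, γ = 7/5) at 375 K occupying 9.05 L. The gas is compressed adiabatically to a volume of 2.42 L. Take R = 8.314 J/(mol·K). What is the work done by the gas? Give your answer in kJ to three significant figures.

Adiabatic: TV^(γ−1) = const with γ = 7/5.
T₂ = T₁ (V₁/V₂)^(γ−1) = 375 × (9.05/2.42)^0.4 = 375 × 1.695 = 635.6 K.
W_by = nCᵥ(T₁ − T₂) = (1.52)(20.79)(375 − 635.6) = -8232 J.

W ≈ -8.23 kJ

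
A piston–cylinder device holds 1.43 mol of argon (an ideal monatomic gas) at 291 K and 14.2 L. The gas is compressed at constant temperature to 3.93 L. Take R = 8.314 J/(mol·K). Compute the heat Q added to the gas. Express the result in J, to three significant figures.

Q ≈ -4440 J

Isothermal ⇒ ΔU = 0, so Q = W = nRT ln(V₂/V₁).
Q = (1.43)(8.314)(291) ln(3.93/14.2) = 3460 × -1.285 = -4444 J.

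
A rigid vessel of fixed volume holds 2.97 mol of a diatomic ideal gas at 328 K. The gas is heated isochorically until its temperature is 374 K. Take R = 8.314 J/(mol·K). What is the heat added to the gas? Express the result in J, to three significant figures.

Constant volume ⇒ W = 0, so Q = ΔU = nCᵥΔT with Cᵥ = 5R/2 = 20.79 J/(mol·K).
ΔU = (2.97)(20.79)(374 − 328) = 2840 J.

Q ≈ 2840 J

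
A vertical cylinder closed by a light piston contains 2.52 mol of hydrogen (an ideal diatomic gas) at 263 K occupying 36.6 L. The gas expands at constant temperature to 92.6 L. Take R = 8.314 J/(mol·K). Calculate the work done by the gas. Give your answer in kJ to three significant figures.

Isothermal: W = nRT ln(V₂/V₁).
W = (2.52)(8.314)(263) × ln(92.6/36.6)
  = 5510 × 0.9282
W_by_gas = 5115 J.

W ≈ 5.11 kJ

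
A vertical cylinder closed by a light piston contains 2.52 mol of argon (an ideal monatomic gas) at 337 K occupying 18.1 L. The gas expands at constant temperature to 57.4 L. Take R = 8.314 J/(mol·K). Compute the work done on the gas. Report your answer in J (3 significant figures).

W ≈ -8150 J

Isothermal: W = nRT ln(V₂/V₁).
W = (2.52)(8.314)(337) × ln(57.4/18.1)
  = 7061 × 1.154
W_by_gas = 8149 J; work on gas = −W_by = -8149 J.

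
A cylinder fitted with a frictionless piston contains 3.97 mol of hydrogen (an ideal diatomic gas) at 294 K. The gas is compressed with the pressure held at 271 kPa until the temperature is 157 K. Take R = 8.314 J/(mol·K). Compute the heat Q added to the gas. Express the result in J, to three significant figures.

Q ≈ -15800 J

Isobaric: W = nRΔT = (3.97)(8.314)(-137) = -4522 J.
ΔU = nCᵥΔT with Cᵥ = 5R/2: ΔU = (3.97)(20.79)(-137) = -11305 J.
Q = ΔU + W = -11305 − 4522 = -15827 J.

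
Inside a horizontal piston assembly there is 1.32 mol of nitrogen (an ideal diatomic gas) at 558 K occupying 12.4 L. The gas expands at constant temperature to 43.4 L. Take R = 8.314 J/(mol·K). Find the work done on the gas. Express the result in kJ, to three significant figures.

Isothermal: W = nRT ln(V₂/V₁).
W = (1.32)(8.314)(558) × ln(43.4/12.4)
  = 6124 × 1.253
W_by_gas = 7672 J; work on gas = −W_by = -7672 J.

W ≈ -7.67 kJ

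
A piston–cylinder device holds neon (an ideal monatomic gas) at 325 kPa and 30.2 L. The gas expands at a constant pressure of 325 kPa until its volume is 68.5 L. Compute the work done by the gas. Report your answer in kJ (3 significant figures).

W ≈ 12.4 kJ

Isobaric: W = P ΔV.
W = (325 kPa)(68.5 − 30.2 L) = (325)(38.3) = 12447 J.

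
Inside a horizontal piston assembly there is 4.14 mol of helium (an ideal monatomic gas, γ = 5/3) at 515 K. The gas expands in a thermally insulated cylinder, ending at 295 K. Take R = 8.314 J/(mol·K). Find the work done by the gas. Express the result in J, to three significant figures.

Adiabatic ⇒ Q = 0, so W_by = −ΔU = nCᵥ(T₁ − T₂).
Cᵥ = 3R/2 = 12.47 J/(mol·K).
W = (4.14)(12.47)(515 − 295) = 11359 J.

W ≈ 11400 J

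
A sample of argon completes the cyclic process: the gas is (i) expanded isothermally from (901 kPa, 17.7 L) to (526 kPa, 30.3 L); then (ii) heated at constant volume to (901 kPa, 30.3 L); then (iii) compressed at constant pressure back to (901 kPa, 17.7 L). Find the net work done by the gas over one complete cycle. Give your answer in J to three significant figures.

W_net ≈ -2780 J

Leg (i): W = PᵢVᵢ ln(V_f/Vᵢ) = (15948) ln(30.3/17.7) = 8573 J.
Leg (ii): W = 0.
Leg (iii): W = PΔV = (901)(17.7 − 30.3) = -11353 J.
W_net = 8573 − 11353 = -2779 J.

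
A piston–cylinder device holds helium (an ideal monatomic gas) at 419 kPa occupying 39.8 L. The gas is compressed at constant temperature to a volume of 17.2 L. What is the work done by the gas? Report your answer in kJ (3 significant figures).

W ≈ -14.0 kJ

Isothermal: W = nRT ln(V₂/V₁) = P₁V₁ ln(V₂/V₁).
P₁V₁ = (419 kPa)(39.8 L) = 16676 J.
W = 16676 × ln(17.2/39.8) = 16676 × -0.839
W_by_gas = -13991 J.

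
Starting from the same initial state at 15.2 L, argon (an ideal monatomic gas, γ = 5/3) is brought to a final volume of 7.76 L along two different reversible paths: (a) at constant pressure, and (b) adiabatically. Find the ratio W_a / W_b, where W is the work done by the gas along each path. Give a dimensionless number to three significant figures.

Path (a) isobaric: W = P₁(V₂ − V₁) → W_a/(P₁V₁) = -0.4895.
Path (b) adiabatic: W = P₁V₁(1 − (V₁/V₂)^(γ−1))/(γ−1) → W_b/(P₁V₁) = -0.8483.
W_a / W_b = -0.4895 / -0.8483 = 0.577.

W_a / W_b ≈ 0.577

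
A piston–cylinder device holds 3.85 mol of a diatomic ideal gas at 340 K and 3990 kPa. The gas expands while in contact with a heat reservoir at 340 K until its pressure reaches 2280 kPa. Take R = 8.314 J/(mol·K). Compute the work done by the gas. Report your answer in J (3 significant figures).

Isothermal process: W = nRT ln(V₂/V₁) = nRT ln(P₁/P₂).
W = (3.85)(8.314)(340) × ln(3990/2280)
  = 10883 × ln(1.75) = 10883 × 0.5596
W_by_gas = 6090 J.

W ≈ 6090 J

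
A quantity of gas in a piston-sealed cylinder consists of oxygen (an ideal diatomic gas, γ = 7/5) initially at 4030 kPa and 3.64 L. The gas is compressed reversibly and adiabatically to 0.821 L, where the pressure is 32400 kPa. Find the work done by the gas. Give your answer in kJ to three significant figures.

W ≈ -29.8 kJ

Adiabatic: W = (P₁V₁ − P₂V₂)/(γ − 1) with γ = 7/5.
P₁V₁ = 14669 J, P₂V₂ = 26600 J.
W = (14669 − 26600) / 0.4 = -29828 J.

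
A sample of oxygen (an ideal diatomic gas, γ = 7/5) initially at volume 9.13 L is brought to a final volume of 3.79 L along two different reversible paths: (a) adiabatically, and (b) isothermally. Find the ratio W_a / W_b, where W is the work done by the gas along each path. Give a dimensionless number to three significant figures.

W_a / W_b ≈ 1.20

Path (a) adiabatic: W = P₁V₁(1 − (V₁/V₂)^(γ−1))/(γ−1) → W_a/(P₁V₁) = -1.054.
Path (b) isothermal: W = P₁V₁ ln(V₂/V₁) → W_b/(P₁V₁) = -0.8792.
W_a / W_b = -1.054 / -0.8792 = 1.198.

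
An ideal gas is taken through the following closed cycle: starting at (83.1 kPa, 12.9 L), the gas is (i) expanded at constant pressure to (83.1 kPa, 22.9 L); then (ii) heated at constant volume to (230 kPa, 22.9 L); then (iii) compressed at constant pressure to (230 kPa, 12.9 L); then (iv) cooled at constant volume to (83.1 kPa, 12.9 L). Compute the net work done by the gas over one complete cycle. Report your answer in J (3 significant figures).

Constant-volume legs do no work.
W(i) = (83.1)(22.9 − 12.9) = 831 J; W(iii) = (230)(12.9 − 22.9) = -2300 J.
W_net = 831 − 2300 = -1469 J (the counter-clockwise enclosed area).

W_net ≈ -1470 J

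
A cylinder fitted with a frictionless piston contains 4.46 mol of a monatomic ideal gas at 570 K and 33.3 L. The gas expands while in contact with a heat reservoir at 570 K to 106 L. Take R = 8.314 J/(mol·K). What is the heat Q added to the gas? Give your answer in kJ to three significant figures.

Q ≈ 24.5 kJ

Isothermal ⇒ ΔU = 0, so Q = W = nRT ln(V₂/V₁).
Q = (4.46)(8.314)(570) ln(106/33.3) = 21136 × 1.158 = 24473 J.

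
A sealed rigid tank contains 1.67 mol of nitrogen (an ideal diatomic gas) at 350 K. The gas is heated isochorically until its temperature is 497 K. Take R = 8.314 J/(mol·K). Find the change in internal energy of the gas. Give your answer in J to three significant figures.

Constant volume ⇒ W = 0, so Q = ΔU = nCᵥΔT with Cᵥ = 5R/2 = 20.79 J/(mol·K).
ΔU = (1.67)(20.79)(497 − 350) = 5103 J.

ΔU ≈ 5100 J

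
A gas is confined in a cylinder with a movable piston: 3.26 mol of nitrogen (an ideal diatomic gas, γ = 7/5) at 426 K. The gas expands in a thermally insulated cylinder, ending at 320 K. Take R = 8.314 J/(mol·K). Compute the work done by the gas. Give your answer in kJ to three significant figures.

Adiabatic ⇒ Q = 0, so W_by = −ΔU = nCᵥ(T₁ − T₂).
Cᵥ = 5R/2 = 20.79 J/(mol·K).
W = (3.26)(20.79)(426 − 320) = 7182 J.

W ≈ 7.18 kJ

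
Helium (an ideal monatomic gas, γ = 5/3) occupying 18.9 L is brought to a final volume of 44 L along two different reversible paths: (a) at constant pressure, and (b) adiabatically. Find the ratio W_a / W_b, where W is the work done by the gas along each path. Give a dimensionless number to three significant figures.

W_a / W_b ≈ 2.06

Path (a) isobaric: W = P₁(V₂ − V₁) → W_a/(P₁V₁) = 1.328.
Path (b) adiabatic: W = P₁V₁(1 − (V₁/V₂)^(γ−1))/(γ−1) → W_b/(P₁V₁) = 0.6461.
W_a / W_b = 1.328 / 0.6461 = 2.056.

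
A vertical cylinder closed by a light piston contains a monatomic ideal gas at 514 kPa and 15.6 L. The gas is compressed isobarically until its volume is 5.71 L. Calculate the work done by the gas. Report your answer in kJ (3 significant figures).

W ≈ -5.08 kJ

Isobaric: W = P ΔV.
W = (514 kPa)(5.71 − 15.6 L) = (514)(-9.89) = -5083 J.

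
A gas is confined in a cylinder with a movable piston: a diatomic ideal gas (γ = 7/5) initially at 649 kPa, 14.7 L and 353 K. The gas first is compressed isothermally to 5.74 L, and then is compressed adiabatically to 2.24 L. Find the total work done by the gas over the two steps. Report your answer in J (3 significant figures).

W_total ≈ -19900 J

Step 1 (isothermal): W = P₁V₁ ln(V₂/V₁) = (9540) ln(5.74/14.7) = -8972 J.
After step 1: P = 1662 kPa, V = 5.74 L, T = 353 K.
Step 2 (adiabatic): W = (P₁V₁ − P₂V₂)/(γ−1) = (9540 − 13900)/0.4 = -10900 J.
W_total = -8972 − 10900 = -19872 J.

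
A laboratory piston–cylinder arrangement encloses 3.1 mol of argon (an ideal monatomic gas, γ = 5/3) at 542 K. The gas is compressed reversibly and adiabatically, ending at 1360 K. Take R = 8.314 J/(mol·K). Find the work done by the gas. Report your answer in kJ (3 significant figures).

W ≈ -31.6 kJ

Adiabatic ⇒ Q = 0, so W_by = −ΔU = nCᵥ(T₁ − T₂).
Cᵥ = 3R/2 = 12.47 J/(mol·K).
W = (3.1)(12.47)(542 − 1360) = -31624 J.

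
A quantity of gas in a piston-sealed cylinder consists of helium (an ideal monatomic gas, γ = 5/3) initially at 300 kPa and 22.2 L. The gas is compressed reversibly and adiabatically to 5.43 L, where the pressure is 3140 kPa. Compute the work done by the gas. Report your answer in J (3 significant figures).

W ≈ -15600 J

Adiabatic: W = (P₁V₁ − P₂V₂)/(γ − 1) with γ = 5/3.
P₁V₁ = 6660 J, P₂V₂ = 17050 J.
W = (6660 − 17050) / 0.6667 = -15585 J.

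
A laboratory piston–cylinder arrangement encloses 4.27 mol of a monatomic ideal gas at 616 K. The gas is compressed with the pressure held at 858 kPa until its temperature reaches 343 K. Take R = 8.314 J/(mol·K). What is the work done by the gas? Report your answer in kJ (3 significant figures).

Isobaric: W = P ΔV = nR ΔT.
W = (4.27)(8.314)(343 − 616) = -9692 J.

W ≈ -9.69 kJ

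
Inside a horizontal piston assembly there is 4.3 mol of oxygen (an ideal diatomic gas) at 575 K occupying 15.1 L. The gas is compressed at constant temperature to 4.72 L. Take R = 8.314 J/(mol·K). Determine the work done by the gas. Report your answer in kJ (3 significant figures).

W ≈ -23.9 kJ

Isothermal: W = nRT ln(V₂/V₁).
W = (4.3)(8.314)(575) × ln(4.72/15.1)
  = 20556 × -1.163
W_by_gas = -23905 J.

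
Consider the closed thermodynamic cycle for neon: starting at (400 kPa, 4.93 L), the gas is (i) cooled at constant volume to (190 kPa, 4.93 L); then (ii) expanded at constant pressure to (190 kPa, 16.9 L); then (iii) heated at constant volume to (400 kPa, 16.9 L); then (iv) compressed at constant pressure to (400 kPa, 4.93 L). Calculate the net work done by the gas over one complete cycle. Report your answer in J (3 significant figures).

W_net ≈ -2510 J

Constant-volume legs do no work.
W(ii) = (190)(16.9 − 4.93) = 2274 J; W(iv) = (400)(4.93 − 16.9) = -4788 J.
W_net = 2274 − 4788 = -2514 J (the counter-clockwise enclosed area).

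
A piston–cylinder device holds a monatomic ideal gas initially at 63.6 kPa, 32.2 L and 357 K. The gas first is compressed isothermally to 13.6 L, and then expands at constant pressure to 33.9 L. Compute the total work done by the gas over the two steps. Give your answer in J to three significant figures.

Step 1 (isothermal): W = P₁V₁ ln(V₂/V₁) = (2048) ln(13.6/32.2) = -1765 J.
After step 1: P = 150.6 kPa, V = 13.6 L, T = 357 K.
Step 2 (isobaric): W = PΔV = (150.6 kPa)(33.9 − 13.6 L) = 3057 J.
W_total = -1765 + 3057 = 1292 J.

W_total ≈ 1290 J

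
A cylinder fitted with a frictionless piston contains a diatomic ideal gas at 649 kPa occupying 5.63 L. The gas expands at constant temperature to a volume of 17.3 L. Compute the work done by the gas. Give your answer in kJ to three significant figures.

W ≈ 4.10 kJ

Isothermal: W = nRT ln(V₂/V₁) = P₁V₁ ln(V₂/V₁).
P₁V₁ = (649 kPa)(5.63 L) = 3654 J.
W = 3654 × ln(17.3/5.63) = 3654 × 1.123
W_by_gas = 4102 J.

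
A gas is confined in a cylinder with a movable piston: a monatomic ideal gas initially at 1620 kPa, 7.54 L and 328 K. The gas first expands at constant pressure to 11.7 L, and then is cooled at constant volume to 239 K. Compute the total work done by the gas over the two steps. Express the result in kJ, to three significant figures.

W_total ≈ 6.74 kJ

Step 1 (isobaric): W = PΔV = (1620 kPa)(11.7 − 7.54 L) = 6739 J.
Step 2 (isochoric): W = 0 (constant volume).
W_total = 6739 + 0 = 6739 J.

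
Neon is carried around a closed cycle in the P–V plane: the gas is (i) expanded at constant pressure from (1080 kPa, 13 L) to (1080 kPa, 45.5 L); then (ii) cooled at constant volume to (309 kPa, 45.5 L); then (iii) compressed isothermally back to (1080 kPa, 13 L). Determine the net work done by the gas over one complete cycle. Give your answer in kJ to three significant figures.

Leg (i): W = PΔV = (1080)(45.5 − 13) = 35100 J.
Leg (ii): W = 0.
Leg (iii): W = PᵢVᵢ ln(V_f/Vᵢ) = (14060) ln(13/45.5) = -17613 J.
W_net = 35100 − 17613 = 17487 J.

W_net ≈ 17.5 kJ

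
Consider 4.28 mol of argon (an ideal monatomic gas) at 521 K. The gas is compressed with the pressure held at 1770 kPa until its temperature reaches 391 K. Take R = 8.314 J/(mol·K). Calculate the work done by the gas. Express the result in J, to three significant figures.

Isobaric: W = P ΔV = nR ΔT.
W = (4.28)(8.314)(391 − 521) = -4626 J.

W ≈ -4630 J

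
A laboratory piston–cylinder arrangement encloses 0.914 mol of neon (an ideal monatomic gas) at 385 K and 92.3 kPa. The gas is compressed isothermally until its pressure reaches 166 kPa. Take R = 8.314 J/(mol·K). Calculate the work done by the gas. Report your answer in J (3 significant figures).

W ≈ -1720 J

Isothermal process: W = nRT ln(V₂/V₁) = nRT ln(P₁/P₂).
W = (0.914)(8.314)(385) × ln(92.3/166)
  = 2926 × ln(0.556) = 2926 × -0.5869
W_by_gas = -1717 J.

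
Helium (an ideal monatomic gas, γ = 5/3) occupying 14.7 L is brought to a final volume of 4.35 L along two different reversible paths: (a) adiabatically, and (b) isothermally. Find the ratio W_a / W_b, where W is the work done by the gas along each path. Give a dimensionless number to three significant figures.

W_a / W_b ≈ 1.54

Path (a) adiabatic: W = P₁V₁(1 − (V₁/V₂)^(γ−1))/(γ−1) → W_a/(P₁V₁) = -1.878.
Path (b) isothermal: W = P₁V₁ ln(V₂/V₁) → W_b/(P₁V₁) = -1.218.
W_a / W_b = -1.878 / -1.218 = 1.542.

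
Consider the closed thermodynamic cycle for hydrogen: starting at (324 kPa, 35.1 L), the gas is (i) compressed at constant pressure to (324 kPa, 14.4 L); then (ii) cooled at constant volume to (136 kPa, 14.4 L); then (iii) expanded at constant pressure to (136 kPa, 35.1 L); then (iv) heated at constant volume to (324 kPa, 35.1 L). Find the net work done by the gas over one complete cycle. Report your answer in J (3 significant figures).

W_net ≈ -3890 J

Constant-volume legs do no work.
W(i) = (324)(14.4 − 35.1) = -6707 J; W(iii) = (136)(35.1 − 14.4) = 2815 J.
W_net = -6707 + 2815 = -3892 J (the counter-clockwise enclosed area).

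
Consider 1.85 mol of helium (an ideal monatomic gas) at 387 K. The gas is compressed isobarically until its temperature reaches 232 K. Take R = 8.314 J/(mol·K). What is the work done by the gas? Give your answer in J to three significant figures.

Isobaric: W = P ΔV = nR ΔT.
W = (1.85)(8.314)(232 − 387) = -2384 J.

W ≈ -2380 J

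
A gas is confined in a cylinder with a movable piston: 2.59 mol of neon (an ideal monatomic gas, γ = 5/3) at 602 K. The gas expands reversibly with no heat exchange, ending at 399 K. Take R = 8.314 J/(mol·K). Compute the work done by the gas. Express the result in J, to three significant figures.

Adiabatic ⇒ Q = 0, so W_by = −ΔU = nCᵥ(T₁ − T₂).
Cᵥ = 3R/2 = 12.47 J/(mol·K).
W = (2.59)(12.47)(602 − 399) = 6557 J.

W ≈ 6560 J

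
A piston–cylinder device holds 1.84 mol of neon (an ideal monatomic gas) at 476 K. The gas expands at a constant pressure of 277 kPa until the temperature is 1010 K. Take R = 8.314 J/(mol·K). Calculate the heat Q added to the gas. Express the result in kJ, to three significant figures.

Q ≈ 20.4 kJ

Isobaric: W = nRΔT = (1.84)(8.314)(534) = 8169 J.
ΔU = nCᵥΔT with Cᵥ = 3R/2: ΔU = (1.84)(12.47)(534) = 12254 J.
Q = ΔU + W = 12254 + 8169 = 20423 J.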